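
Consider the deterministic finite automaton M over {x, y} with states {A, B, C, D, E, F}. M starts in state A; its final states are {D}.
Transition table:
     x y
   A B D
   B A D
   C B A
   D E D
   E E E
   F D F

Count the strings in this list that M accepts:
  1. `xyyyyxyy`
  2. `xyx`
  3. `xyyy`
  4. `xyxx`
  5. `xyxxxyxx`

1

`xyyyyxyy`: rejected
`xyx`: rejected
`xyyy`: accepted
`xyxx`: rejected
`xyxxxyxx`: rejected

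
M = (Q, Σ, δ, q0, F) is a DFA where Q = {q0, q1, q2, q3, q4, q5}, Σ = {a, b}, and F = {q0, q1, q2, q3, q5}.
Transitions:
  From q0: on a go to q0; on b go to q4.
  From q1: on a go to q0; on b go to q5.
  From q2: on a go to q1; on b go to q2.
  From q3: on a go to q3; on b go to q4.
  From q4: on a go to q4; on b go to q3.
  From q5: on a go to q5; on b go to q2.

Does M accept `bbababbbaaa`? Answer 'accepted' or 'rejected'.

accepted

q0 --b--> q4
q4 --b--> q3
q3 --a--> q3
q3 --b--> q4
q4 --a--> q4
q4 --b--> q3
q3 --b--> q4
q4 --b--> q3
q3 --a--> q3
q3 --a--> q3
q3 --a--> q3
End in state q3, which is an accepting state.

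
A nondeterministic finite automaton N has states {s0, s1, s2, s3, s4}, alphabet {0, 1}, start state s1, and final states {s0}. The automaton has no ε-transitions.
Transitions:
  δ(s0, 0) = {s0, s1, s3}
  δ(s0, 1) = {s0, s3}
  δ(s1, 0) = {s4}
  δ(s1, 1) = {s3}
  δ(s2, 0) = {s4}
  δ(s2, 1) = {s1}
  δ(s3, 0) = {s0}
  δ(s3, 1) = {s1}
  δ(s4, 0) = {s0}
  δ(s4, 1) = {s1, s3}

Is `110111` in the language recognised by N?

rejected

Start: {s1}
read 1: {s3}
read 1: {s1}
read 0: {s4}
read 1: {s1, s3}
read 1: {s1, s3}
read 1: {s1, s3}
Reachable ∩ accepting = {} — empty.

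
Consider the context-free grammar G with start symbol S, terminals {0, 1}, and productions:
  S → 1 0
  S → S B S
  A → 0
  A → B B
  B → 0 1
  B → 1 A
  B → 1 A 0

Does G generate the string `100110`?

S ⇒ SBS ⇒ 10BS ⇒ 1001S ⇒ 100110

yes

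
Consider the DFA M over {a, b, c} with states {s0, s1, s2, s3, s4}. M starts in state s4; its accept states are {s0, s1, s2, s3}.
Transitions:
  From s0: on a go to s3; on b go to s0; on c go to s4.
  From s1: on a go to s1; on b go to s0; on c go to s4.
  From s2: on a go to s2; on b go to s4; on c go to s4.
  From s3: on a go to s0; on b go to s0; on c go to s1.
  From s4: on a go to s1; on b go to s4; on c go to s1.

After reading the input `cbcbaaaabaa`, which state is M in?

s0

s4 --c--> s1
s1 --b--> s0
s0 --c--> s4
s4 --b--> s4
s4 --a--> s1
s1 --a--> s1
s1 --a--> s1
s1 --a--> s1
s1 --b--> s0
s0 --a--> s3
s3 --a--> s0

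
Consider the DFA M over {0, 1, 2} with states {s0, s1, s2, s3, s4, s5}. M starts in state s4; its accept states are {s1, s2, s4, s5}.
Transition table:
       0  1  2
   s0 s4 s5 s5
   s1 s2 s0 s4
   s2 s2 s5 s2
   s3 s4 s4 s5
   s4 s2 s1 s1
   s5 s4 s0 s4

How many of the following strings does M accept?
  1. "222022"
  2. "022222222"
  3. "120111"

3

"222022": accepted
"022222222": accepted
"120111": accepted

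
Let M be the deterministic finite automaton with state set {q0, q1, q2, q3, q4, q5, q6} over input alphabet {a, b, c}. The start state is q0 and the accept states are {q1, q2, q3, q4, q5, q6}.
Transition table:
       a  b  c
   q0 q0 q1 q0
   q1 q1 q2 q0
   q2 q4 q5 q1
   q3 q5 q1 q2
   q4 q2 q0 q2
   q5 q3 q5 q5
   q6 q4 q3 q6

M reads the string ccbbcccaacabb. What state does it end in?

q0 --c--> q0
q0 --c--> q0
q0 --b--> q1
q1 --b--> q2
q2 --c--> q1
q1 --c--> q0
q0 --c--> q0
q0 --a--> q0
q0 --a--> q0
q0 --c--> q0
q0 --a--> q0
q0 --b--> q1
q1 --b--> q2

q2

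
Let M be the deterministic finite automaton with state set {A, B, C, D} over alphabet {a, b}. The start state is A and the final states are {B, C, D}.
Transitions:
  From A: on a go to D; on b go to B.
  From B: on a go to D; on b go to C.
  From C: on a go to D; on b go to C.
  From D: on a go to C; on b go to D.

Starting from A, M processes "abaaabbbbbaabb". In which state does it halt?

A --a--> D
D --b--> D
D --a--> C
C --a--> D
D --a--> C
C --b--> C
C --b--> C
C --b--> C
C --b--> C
C --b--> C
C --a--> D
D --a--> C
C --b--> C
C --b--> C

C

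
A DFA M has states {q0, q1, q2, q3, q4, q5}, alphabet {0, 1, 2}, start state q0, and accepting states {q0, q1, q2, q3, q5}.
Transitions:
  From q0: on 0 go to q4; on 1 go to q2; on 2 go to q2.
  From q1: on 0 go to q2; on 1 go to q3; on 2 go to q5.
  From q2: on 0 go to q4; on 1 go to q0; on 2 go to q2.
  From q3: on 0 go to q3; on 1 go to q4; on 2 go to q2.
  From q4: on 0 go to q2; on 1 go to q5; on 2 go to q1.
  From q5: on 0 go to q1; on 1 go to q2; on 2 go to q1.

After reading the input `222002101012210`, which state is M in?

q4

q0 --2--> q2
q2 --2--> q2
q2 --2--> q2
q2 --0--> q4
q4 --0--> q2
q2 --2--> q2
q2 --1--> q0
q0 --0--> q4
q4 --1--> q5
q5 --0--> q1
q1 --1--> q3
q3 --2--> q2
q2 --2--> q2
q2 --1--> q0
q0 --0--> q4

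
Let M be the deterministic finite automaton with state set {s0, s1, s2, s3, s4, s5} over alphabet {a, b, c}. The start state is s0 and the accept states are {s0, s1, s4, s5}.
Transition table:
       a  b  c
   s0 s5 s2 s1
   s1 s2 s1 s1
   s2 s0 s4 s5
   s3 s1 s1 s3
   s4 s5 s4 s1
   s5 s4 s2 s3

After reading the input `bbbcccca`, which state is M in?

s0 --b--> s2
s2 --b--> s4
s4 --b--> s4
s4 --c--> s1
s1 --c--> s1
s1 --c--> s1
s1 --c--> s1
s1 --a--> s2

s2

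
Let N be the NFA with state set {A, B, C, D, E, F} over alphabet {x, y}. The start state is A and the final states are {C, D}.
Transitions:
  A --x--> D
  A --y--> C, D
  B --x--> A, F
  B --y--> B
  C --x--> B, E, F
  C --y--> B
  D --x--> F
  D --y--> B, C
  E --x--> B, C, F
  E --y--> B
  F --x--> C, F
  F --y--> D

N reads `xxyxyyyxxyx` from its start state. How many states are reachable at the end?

Start: {A}
read x: {D}
read x: {F}
read y: {D}
read x: {F}
read y: {D}
read y: {B, C}
read y: {B}
read x: {A, F}
read x: {C, D, F}
read y: {B, C, D}
read x: {A, B, E, F}
Final reachable set {A, B, E, F} has 4 states.

4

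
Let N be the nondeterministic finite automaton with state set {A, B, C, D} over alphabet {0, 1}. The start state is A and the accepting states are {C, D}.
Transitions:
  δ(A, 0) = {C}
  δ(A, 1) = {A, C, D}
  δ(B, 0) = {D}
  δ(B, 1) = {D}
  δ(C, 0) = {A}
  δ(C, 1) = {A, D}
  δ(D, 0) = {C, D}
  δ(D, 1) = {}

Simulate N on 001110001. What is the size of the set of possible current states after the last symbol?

3

Start: {A}
read 0: {C}
read 0: {A}
read 1: {A, C, D}
read 1: {A, C, D}
read 1: {A, C, D}
read 0: {A, C, D}
read 0: {A, C, D}
read 0: {A, C, D}
read 1: {A, C, D}
Final reachable set {A, C, D} has 3 states.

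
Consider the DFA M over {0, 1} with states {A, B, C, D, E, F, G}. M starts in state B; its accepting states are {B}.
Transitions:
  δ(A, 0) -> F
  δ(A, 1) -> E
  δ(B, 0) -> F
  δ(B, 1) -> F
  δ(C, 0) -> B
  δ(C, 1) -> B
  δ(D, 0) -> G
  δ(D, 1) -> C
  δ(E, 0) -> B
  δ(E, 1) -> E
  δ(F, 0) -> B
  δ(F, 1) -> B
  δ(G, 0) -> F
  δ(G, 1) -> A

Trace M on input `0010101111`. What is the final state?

B --0--> F
F --0--> B
B --1--> F
F --0--> B
B --1--> F
F --0--> B
B --1--> F
F --1--> B
B --1--> F
F --1--> B

B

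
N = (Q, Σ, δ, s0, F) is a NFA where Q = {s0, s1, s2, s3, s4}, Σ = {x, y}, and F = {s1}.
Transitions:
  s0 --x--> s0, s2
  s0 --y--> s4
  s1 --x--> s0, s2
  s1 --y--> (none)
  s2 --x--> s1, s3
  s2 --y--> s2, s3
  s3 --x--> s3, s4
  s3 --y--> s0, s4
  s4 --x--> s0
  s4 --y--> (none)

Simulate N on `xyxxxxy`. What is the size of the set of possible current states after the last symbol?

Start: {s0}
read x: {s0, s2}
read y: {s2, s3, s4}
read x: {s0, s1, s3, s4}
read x: {s0, s2, s3, s4}
read x: {s0, s1, s2, s3, s4}
read x: {s0, s1, s2, s3, s4}
read y: {s0, s2, s3, s4}
Final reachable set {s0, s2, s3, s4} has 4 states.

4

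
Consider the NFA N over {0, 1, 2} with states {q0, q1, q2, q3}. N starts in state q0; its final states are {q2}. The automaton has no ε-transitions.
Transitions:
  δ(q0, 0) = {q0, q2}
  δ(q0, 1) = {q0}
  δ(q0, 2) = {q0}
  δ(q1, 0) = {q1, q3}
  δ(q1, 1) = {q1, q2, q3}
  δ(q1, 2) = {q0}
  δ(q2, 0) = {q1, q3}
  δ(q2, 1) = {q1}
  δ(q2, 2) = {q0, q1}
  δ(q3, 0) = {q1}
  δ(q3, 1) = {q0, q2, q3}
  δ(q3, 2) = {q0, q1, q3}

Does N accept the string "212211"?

Start: {q0}
read 2: {q0}
read 1: {q0}
read 2: {q0}
read 2: {q0}
read 1: {q0}
read 1: {q0}
Reachable ∩ accepting = {} — empty.

rejected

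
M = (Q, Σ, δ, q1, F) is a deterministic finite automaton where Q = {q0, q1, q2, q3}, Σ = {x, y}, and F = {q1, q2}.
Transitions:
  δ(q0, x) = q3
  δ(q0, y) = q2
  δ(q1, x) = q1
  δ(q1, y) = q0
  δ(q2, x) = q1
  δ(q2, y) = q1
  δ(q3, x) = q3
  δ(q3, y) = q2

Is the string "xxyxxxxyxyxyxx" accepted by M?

q1 --x--> q1
q1 --x--> q1
q1 --y--> q0
q0 --x--> q3
q3 --x--> q3
q3 --x--> q3
q3 --x--> q3
q3 --y--> q2
q2 --x--> q1
q1 --y--> q0
q0 --x--> q3
q3 --y--> q2
q2 --x--> q1
q1 --x--> q1
End in state q1, which is an accepting state.

accepted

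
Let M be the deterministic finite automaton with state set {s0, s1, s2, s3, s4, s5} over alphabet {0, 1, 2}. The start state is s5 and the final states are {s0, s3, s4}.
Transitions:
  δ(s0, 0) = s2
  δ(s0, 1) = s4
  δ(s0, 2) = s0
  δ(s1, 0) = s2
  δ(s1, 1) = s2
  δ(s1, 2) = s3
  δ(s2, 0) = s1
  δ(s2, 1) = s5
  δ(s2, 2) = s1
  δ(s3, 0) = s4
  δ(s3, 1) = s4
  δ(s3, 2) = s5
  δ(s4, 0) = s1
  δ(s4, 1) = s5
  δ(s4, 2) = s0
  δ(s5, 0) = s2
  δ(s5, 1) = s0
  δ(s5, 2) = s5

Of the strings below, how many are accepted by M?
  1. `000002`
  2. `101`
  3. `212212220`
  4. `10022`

`000002`: rejected
`101`: rejected
`212212220`: rejected
`10022`: rejected

0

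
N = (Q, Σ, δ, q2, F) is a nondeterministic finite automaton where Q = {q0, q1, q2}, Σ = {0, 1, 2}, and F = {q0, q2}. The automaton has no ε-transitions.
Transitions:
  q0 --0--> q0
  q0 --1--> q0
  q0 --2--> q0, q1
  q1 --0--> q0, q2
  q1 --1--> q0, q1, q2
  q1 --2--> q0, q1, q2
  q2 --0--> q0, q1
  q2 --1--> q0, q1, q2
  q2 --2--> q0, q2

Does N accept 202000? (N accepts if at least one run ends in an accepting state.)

accepted

Start: {q2}
read 2: {q0, q2}
read 0: {q0, q1}
read 2: {q0, q1, q2}
read 0: {q0, q1, q2}
read 0: {q0, q1, q2}
read 0: {q0, q1, q2}
Reachable ∩ accepting = {q0, q2} — nonempty.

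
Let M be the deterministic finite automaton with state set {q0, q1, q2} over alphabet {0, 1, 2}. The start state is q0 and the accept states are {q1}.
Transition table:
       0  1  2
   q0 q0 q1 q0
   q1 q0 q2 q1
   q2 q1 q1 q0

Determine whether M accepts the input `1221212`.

q0 --1--> q1
q1 --2--> q1
q1 --2--> q1
q1 --1--> q2
q2 --2--> q0
q0 --1--> q1
q1 --2--> q1
End in state q1, which is an accepting state.

accepted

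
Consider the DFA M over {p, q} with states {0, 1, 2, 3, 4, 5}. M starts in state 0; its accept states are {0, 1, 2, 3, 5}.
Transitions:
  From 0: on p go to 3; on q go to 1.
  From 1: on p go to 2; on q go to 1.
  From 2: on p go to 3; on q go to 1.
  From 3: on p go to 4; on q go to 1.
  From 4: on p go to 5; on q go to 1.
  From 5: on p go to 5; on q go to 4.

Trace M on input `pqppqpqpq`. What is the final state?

0 --p--> 3
3 --q--> 1
1 --p--> 2
2 --p--> 3
3 --q--> 1
1 --p--> 2
2 --q--> 1
1 --p--> 2
2 --q--> 1

1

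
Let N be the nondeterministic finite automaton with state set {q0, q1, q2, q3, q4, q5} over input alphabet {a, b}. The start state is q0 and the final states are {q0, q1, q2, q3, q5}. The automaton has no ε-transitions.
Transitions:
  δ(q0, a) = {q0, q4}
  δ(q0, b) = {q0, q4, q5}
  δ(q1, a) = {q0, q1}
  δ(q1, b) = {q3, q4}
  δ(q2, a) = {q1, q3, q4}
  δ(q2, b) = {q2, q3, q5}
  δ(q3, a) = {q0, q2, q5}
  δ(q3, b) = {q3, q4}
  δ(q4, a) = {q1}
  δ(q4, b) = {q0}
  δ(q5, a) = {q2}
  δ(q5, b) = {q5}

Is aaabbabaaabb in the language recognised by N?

Start: {q0}
read a: {q0, q4}
read a: {q0, q1, q4}
read a: {q0, q1, q4}
read b: {q0, q3, q4, q5}
read b: {q0, q3, q4, q5}
read a: {q0, q1, q2, q4, q5}
read b: {q0, q2, q3, q4, q5}
read a: {q0, q1, q2, q3, q4, q5}
read a: {q0, q1, q2, q3, q4, q5}
read a: {q0, q1, q2, q3, q4, q5}
read b: {q0, q2, q3, q4, q5}
read b: {q0, q2, q3, q4, q5}
Reachable ∩ accepting = {q0, q2, q3, q5} — nonempty.

accepted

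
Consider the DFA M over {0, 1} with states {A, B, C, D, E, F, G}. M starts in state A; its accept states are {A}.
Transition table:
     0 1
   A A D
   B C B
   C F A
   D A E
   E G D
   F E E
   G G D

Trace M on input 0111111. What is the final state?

A --0--> A
A --1--> D
D --1--> E
E --1--> D
D --1--> E
E --1--> D
D --1--> E

E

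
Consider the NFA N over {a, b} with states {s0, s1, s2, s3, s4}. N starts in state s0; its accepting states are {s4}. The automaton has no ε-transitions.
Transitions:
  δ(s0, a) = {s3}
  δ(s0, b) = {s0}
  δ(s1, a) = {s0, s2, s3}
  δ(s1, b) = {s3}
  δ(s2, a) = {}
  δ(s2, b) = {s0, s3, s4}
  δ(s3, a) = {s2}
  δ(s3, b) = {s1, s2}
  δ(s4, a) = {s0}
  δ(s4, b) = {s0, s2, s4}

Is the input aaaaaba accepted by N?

rejected

Start: {s0}
read a: {s3}
read a: {s2}
read a: {}
The reachable set is empty and stays empty for the remaining 4 symbols.
Reachable ∩ accepting = {} — empty.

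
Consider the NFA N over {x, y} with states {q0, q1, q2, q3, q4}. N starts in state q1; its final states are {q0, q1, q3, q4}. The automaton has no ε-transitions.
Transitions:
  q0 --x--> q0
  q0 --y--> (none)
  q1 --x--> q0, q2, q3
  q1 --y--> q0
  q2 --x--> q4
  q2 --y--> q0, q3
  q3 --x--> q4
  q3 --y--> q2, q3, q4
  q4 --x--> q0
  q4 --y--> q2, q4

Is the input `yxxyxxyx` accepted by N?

Start: {q1}
read y: {q0}
read x: {q0}
read x: {q0}
read y: {}
The reachable set is empty and stays empty for the remaining 4 symbols.
Reachable ∩ accepting = {} — empty.

rejected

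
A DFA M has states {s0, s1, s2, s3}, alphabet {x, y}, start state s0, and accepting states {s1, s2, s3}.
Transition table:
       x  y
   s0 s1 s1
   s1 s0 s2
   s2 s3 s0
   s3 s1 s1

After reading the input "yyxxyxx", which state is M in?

s1

s0 --y--> s1
s1 --y--> s2
s2 --x--> s3
s3 --x--> s1
s1 --y--> s2
s2 --x--> s3
s3 --x--> s1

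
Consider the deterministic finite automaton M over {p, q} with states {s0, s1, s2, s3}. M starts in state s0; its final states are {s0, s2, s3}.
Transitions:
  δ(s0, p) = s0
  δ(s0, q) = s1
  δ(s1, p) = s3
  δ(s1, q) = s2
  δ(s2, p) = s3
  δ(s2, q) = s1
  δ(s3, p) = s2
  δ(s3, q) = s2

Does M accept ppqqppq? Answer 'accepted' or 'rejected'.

s0 --p--> s0
s0 --p--> s0
s0 --q--> s1
s1 --q--> s2
s2 --p--> s3
s3 --p--> s2
s2 --q--> s1
End in state s1, which is not an accepting state.

rejected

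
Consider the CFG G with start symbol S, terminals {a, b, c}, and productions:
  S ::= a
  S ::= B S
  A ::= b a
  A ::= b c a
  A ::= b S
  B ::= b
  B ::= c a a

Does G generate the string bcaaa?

yes

S ⇒ BS ⇒ bS ⇒ bBS ⇒ bcaaS ⇒ bcaaa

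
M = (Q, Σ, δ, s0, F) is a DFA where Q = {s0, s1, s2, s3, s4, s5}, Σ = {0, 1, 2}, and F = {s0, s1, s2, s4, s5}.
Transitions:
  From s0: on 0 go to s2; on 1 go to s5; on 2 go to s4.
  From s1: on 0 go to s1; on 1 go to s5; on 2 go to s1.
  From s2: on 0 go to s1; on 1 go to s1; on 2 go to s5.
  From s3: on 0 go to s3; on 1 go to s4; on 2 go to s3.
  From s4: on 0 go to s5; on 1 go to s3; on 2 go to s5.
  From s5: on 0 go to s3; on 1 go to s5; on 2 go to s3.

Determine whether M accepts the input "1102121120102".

rejected

s0 --1--> s5
s5 --1--> s5
s5 --0--> s3
s3 --2--> s3
s3 --1--> s4
s4 --2--> s5
s5 --1--> s5
s5 --1--> s5
s5 --2--> s3
s3 --0--> s3
s3 --1--> s4
s4 --0--> s5
s5 --2--> s3
End in state s3, which is not an accepting state.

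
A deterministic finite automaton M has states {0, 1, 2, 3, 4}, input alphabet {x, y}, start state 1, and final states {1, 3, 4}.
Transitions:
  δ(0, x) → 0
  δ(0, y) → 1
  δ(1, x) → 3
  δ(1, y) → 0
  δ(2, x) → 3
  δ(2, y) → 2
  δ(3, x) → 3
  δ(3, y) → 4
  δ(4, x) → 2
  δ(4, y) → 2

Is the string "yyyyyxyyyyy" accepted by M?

1 --y--> 0
0 --y--> 1
1 --y--> 0
0 --y--> 1
1 --y--> 0
0 --x--> 0
0 --y--> 1
1 --y--> 0
0 --y--> 1
1 --y--> 0
0 --y--> 1
End in state 1, which is an accepting state.

accepted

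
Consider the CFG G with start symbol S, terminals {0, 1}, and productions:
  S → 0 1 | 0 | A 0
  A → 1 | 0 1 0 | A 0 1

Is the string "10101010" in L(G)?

S ⇒ A0 ⇒ A010 ⇒ A01010 ⇒ A0101010 ⇒ 10101010

yes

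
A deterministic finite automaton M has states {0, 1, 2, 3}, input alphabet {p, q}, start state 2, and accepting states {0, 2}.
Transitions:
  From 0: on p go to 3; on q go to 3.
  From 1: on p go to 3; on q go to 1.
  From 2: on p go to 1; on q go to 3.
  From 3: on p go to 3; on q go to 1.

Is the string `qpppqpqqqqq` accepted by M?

2 --q--> 3
3 --p--> 3
3 --p--> 3
3 --p--> 3
3 --q--> 1
1 --p--> 3
3 --q--> 1
1 --q--> 1
1 --q--> 1
1 --q--> 1
1 --q--> 1
End in state 1, which is not an accepting state.

rejected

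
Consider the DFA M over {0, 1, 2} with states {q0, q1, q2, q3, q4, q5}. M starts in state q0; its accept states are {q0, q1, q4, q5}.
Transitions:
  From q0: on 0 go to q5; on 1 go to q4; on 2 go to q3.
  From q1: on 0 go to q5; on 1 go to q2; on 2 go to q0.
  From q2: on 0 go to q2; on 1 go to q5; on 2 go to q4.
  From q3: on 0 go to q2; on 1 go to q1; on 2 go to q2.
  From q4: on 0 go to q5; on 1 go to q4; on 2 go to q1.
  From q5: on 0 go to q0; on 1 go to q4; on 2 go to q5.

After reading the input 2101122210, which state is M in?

q5

q0 --2--> q3
q3 --1--> q1
q1 --0--> q5
q5 --1--> q4
q4 --1--> q4
q4 --2--> q1
q1 --2--> q0
q0 --2--> q3
q3 --1--> q1
q1 --0--> q5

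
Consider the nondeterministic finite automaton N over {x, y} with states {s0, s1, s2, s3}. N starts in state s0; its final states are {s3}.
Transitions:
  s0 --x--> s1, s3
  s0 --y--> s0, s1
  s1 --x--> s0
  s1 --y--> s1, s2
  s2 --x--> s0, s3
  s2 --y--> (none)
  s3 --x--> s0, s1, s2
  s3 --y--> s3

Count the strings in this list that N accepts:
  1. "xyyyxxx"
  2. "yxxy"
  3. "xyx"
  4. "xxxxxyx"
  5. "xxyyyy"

4

"xyyyxxx": accepted
"yxxy": accepted
"xyx": accepted
"xxxxxyx": accepted
"xxyyyy": rejected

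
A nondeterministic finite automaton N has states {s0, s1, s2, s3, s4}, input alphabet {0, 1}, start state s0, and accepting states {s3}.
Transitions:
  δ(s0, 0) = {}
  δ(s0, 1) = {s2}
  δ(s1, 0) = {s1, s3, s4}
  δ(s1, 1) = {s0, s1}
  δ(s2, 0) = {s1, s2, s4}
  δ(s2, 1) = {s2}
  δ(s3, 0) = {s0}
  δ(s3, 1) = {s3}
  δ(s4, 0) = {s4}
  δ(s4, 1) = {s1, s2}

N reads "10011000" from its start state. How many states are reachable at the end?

5

Start: {s0}
read 1: {s2}
read 0: {s1, s2, s4}
read 0: {s1, s2, s3, s4}
read 1: {s0, s1, s2, s3}
read 1: {s0, s1, s2, s3}
read 0: {s0, s1, s2, s3, s4}
read 0: {s0, s1, s2, s3, s4}
read 0: {s0, s1, s2, s3, s4}
Final reachable set {s0, s1, s2, s3, s4} has 5 states.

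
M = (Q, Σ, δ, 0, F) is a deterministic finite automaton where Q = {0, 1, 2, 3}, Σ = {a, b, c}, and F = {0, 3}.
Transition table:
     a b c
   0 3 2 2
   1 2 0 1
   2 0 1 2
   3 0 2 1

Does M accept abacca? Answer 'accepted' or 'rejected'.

0 --a--> 3
3 --b--> 2
2 --a--> 0
0 --c--> 2
2 --c--> 2
2 --a--> 0
End in state 0, which is an accepting state.

accepted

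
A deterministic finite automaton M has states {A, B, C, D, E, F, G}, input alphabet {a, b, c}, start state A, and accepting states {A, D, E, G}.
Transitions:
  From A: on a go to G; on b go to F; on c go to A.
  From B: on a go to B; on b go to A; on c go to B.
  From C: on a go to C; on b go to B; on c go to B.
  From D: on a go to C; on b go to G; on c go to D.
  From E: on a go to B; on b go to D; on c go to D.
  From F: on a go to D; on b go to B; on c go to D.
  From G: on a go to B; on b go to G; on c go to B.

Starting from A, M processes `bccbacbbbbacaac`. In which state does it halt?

B

A --b--> F
F --c--> D
D --c--> D
D --b--> G
G --a--> B
B --c--> B
B --b--> A
A --b--> F
F --b--> B
B --b--> A
A --a--> G
G --c--> B
B --a--> B
B --a--> B
B --c--> B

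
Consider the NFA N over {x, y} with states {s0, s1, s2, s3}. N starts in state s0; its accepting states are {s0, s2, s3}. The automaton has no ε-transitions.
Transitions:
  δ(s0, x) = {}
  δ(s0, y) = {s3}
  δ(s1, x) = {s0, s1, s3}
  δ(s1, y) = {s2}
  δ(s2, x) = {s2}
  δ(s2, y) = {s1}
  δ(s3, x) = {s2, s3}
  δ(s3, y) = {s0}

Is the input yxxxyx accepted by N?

accepted

Start: {s0}
read y: {s3}
read x: {s2, s3}
read x: {s2, s3}
read x: {s2, s3}
read y: {s0, s1}
read x: {s0, s1, s3}
Reachable ∩ accepting = {s0, s3} — nonempty.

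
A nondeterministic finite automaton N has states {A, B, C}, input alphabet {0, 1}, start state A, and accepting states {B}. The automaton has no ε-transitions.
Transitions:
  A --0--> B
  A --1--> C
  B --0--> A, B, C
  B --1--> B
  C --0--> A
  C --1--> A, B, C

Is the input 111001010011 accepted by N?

Start: {A}
read 1: {C}
read 1: {A, B, C}
read 1: {A, B, C}
read 0: {A, B, C}
read 0: {A, B, C}
read 1: {A, B, C}
read 0: {A, B, C}
read 1: {A, B, C}
read 0: {A, B, C}
read 0: {A, B, C}
read 1: {A, B, C}
read 1: {A, B, C}
Reachable ∩ accepting = {B} — nonempty.

accepted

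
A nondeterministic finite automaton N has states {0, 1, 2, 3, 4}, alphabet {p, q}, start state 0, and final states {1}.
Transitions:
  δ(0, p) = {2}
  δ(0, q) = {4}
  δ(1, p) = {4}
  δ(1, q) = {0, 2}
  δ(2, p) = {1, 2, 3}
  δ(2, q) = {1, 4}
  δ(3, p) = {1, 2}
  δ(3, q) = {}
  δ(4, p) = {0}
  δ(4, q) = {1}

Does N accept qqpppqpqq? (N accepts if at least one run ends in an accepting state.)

Start: {0}
read q: {4}
read q: {1}
read p: {4}
read p: {0}
read p: {2}
read q: {1, 4}
read p: {0, 4}
read q: {1, 4}
read q: {0, 1, 2}
Reachable ∩ accepting = {1} — nonempty.

accepted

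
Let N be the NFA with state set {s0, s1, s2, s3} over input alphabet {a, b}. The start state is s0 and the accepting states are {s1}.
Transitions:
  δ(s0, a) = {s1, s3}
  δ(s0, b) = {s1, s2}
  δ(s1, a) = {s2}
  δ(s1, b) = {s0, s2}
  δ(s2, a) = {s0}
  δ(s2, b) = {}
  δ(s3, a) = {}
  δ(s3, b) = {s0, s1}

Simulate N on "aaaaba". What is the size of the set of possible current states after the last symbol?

4

Start: {s0}
read a: {s1, s3}
read a: {s2}
read a: {s0}
read a: {s1, s3}
read b: {s0, s1, s2}
read a: {s0, s1, s2, s3}
Final reachable set {s0, s1, s2, s3} has 4 states.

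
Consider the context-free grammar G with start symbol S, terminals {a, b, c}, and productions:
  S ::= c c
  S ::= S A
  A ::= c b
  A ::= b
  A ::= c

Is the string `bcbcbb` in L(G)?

no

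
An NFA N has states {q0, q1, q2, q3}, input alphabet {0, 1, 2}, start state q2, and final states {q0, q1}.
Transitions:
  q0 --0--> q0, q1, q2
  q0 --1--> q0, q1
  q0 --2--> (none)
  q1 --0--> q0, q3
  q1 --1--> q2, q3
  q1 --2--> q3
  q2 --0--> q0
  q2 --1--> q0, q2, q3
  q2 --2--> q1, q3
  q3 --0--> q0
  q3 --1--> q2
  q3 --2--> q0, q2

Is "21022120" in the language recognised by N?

Start: {q2}
read 2: {q1, q3}
read 1: {q2, q3}
read 0: {q0}
read 2: {}
The reachable set is empty and stays empty for the remaining 4 symbols.
Reachable ∩ accepting = {} — empty.

rejected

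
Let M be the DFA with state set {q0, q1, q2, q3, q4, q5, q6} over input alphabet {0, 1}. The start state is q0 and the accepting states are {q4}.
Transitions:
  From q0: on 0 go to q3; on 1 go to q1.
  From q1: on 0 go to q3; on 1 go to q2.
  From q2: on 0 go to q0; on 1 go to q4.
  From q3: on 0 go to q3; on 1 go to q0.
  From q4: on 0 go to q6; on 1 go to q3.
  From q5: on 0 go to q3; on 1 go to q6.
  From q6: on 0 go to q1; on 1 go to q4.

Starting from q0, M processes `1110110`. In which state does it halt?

q3

q0 --1--> q1
q1 --1--> q2
q2 --1--> q4
q4 --0--> q6
q6 --1--> q4
q4 --1--> q3
q3 --0--> q3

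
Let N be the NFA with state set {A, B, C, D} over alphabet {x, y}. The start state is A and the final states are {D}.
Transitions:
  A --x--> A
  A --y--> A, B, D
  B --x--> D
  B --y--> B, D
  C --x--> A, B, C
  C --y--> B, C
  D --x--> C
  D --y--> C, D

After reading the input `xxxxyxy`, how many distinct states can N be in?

Start: {A}
read x: {A}
read x: {A}
read x: {A}
read x: {A}
read y: {A, B, D}
read x: {A, C, D}
read y: {A, B, C, D}
Final reachable set {A, B, C, D} has 4 states.

4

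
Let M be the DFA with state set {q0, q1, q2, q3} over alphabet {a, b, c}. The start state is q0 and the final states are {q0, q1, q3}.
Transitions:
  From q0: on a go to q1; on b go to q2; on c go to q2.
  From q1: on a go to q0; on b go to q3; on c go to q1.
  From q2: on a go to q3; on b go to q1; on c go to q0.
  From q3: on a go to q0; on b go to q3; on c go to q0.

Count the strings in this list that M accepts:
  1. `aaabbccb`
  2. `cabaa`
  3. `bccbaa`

3

`aaabbccb`: accepted
`cabaa`: accepted
`bccbaa`: accepted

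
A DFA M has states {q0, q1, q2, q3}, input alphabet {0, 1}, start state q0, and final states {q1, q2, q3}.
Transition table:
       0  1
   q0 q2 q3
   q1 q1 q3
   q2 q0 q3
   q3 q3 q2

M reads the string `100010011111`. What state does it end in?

q0 --1--> q3
q3 --0--> q3
q3 --0--> q3
q3 --0--> q3
q3 --1--> q2
q2 --0--> q0
q0 --0--> q2
q2 --1--> q3
q3 --1--> q2
q2 --1--> q3
q3 --1--> q2
q2 --1--> q3

q3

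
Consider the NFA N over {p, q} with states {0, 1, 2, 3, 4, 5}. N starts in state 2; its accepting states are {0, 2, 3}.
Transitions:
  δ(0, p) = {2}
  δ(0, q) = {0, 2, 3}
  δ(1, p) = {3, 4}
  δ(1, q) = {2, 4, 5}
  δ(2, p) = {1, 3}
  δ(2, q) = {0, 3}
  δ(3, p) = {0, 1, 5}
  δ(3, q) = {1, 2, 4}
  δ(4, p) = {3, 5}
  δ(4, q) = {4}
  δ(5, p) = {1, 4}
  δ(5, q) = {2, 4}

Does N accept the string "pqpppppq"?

Start: {2}
read p: {1, 3}
read q: {1, 2, 4, 5}
read p: {1, 3, 4, 5}
read p: {0, 1, 3, 4, 5}
read p: {0, 1, 2, 3, 4, 5}
read p: {0, 1, 2, 3, 4, 5}
read p: {0, 1, 2, 3, 4, 5}
read q: {0, 1, 2, 3, 4, 5}
Reachable ∩ accepting = {0, 2, 3} — nonempty.

accepted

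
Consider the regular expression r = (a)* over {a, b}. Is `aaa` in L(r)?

Split into 3 pieces a · a · a; each matches a.

yes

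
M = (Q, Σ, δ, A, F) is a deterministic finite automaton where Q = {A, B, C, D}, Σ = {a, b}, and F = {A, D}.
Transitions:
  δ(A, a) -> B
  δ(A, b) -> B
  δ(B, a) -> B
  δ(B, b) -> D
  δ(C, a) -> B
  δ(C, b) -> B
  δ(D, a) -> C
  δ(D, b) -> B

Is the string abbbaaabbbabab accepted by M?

accepted

A --a--> B
B --b--> D
D --b--> B
B --b--> D
D --a--> C
C --a--> B
B --a--> B
B --b--> D
D --b--> B
B --b--> D
D --a--> C
C --b--> B
B --a--> B
B --b--> D
End in state D, which is an accepting state.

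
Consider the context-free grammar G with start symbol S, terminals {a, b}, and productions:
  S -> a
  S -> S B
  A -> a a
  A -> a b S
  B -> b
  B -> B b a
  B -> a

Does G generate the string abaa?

yes

S ⇒ SB ⇒ SBB ⇒ SBBB ⇒ aBBB ⇒ abBB ⇒ abaB ⇒ abaa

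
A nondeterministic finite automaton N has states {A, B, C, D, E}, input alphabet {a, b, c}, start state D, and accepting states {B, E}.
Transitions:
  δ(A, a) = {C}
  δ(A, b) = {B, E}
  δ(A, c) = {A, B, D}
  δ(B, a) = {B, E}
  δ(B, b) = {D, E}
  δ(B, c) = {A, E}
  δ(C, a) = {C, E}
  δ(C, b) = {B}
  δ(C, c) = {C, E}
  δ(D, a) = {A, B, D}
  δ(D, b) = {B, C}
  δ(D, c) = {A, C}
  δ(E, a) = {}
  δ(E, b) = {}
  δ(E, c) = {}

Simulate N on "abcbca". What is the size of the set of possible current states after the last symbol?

Start: {D}
read a: {A, B, D}
read b: {B, C, D, E}
read c: {A, C, E}
read b: {B, E}
read c: {A, E}
read a: {C}
Final reachable set {C} has 1 state.

1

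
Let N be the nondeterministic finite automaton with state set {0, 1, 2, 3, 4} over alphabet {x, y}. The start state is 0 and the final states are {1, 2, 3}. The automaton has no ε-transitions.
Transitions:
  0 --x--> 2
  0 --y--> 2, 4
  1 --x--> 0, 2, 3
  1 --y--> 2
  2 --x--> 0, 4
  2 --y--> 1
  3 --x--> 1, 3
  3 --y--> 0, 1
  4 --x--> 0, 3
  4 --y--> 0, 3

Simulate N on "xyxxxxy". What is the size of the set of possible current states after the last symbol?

5

Start: {0}
read x: {2}
read y: {1}
read x: {0, 2, 3}
read x: {0, 1, 2, 3, 4}
read x: {0, 1, 2, 3, 4}
read x: {0, 1, 2, 3, 4}
read y: {0, 1, 2, 3, 4}
Final reachable set {0, 1, 2, 3, 4} has 5 states.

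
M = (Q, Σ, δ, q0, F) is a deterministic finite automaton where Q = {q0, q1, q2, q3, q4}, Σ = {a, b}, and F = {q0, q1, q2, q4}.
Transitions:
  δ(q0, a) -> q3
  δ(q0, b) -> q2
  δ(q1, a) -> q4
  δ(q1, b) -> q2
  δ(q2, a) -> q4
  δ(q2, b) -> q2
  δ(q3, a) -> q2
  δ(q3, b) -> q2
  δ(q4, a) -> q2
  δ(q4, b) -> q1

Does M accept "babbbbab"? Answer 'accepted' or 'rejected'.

q0 --b--> q2
q2 --a--> q4
q4 --b--> q1
q1 --b--> q2
q2 --b--> q2
q2 --b--> q2
q2 --a--> q4
q4 --b--> q1
End in state q1, which is an accepting state.

accepted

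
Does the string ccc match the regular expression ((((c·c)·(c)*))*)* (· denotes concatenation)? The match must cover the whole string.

Split into 1 piece ccc; each matches (((c·c)·(c)*))*.

yes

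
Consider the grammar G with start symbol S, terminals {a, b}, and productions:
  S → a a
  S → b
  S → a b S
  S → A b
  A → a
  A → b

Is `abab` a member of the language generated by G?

yes

S ⇒ abS ⇒ abAb ⇒ abab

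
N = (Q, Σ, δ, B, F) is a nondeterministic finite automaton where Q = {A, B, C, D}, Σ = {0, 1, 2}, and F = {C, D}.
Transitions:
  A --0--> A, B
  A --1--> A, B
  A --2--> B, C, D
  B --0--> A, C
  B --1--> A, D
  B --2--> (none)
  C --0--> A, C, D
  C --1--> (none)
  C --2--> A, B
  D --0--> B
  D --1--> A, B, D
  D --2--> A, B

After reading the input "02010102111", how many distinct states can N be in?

Start: {B}
read 0: {A, C}
read 2: {A, B, C, D}
read 0: {A, B, C, D}
read 1: {A, B, D}
read 0: {A, B, C}
read 1: {A, B, D}
read 0: {A, B, C}
read 2: {A, B, C, D}
read 1: {A, B, D}
read 1: {A, B, D}
read 1: {A, B, D}
Final reachable set {A, B, D} has 3 states.

3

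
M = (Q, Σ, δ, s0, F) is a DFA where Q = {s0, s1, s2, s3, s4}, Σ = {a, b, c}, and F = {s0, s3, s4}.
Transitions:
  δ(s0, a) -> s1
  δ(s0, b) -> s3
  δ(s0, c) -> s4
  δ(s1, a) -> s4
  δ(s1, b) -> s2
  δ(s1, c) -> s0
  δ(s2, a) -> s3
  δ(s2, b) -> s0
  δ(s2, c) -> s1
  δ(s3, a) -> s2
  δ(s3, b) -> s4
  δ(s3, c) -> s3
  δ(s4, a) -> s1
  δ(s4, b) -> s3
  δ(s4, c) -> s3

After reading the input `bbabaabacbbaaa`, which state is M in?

s0 --b--> s3
s3 --b--> s4
s4 --a--> s1
s1 --b--> s2
s2 --a--> s3
s3 --a--> s2
s2 --b--> s0
s0 --a--> s1
s1 --c--> s0
s0 --b--> s3
s3 --b--> s4
s4 --a--> s1
s1 --a--> s4
s4 --a--> s1

s1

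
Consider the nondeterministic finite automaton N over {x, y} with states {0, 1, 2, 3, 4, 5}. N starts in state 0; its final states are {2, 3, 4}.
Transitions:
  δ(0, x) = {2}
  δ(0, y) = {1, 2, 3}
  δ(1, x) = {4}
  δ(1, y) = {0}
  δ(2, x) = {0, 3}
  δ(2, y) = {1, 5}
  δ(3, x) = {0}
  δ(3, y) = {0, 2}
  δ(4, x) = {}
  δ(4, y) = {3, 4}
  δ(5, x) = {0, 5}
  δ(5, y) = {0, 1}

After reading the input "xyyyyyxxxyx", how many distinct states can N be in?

Start: {0}
read x: {2}
read y: {1, 5}
read y: {0, 1}
read y: {0, 1, 2, 3}
read y: {0, 1, 2, 3, 5}
read y: {0, 1, 2, 3, 5}
read x: {0, 2, 3, 4, 5}
read x: {0, 2, 3, 5}
read x: {0, 2, 3, 5}
read y: {0, 1, 2, 3, 5}
read x: {0, 2, 3, 4, 5}
Final reachable set {0, 2, 3, 4, 5} has 5 states.

5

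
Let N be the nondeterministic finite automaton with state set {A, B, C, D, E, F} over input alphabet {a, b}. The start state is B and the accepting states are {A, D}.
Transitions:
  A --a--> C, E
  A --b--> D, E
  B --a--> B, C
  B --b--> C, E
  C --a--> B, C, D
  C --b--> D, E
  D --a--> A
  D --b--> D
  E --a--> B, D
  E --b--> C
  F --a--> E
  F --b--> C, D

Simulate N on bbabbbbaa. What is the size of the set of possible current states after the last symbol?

Start: {B}
read b: {C, E}
read b: {C, D, E}
read a: {A, B, C, D}
read b: {C, D, E}
read b: {C, D, E}
read b: {C, D, E}
read b: {C, D, E}
read a: {A, B, C, D}
read a: {A, B, C, D, E}
Final reachable set {A, B, C, D, E} has 5 states.

5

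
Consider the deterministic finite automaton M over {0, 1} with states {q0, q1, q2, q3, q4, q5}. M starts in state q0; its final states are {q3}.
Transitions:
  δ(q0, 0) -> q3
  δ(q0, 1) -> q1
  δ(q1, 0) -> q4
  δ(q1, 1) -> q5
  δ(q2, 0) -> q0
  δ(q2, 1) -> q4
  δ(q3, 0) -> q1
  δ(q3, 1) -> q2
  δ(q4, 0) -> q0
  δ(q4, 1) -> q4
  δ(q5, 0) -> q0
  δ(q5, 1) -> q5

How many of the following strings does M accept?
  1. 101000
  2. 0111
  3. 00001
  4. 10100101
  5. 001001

0

101000: rejected
0111: rejected
00001: rejected
10100101: rejected
001001: rejected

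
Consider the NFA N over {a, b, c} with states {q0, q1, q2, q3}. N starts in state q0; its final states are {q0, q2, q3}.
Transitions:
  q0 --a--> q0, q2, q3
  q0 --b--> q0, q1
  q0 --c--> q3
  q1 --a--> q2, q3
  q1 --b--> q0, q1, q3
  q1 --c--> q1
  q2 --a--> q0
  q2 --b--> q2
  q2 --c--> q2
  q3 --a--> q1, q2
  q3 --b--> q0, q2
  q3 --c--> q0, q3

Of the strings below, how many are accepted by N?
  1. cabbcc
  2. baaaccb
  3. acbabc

cabbcc: accepted
baaaccb: accepted
acbabc: accepted

3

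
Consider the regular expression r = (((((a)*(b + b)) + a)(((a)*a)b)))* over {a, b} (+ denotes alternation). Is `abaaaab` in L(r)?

yes

Split into 1 piece abaaaab; each matches ((((a)*(b+b))+a)(((a)*a)b)).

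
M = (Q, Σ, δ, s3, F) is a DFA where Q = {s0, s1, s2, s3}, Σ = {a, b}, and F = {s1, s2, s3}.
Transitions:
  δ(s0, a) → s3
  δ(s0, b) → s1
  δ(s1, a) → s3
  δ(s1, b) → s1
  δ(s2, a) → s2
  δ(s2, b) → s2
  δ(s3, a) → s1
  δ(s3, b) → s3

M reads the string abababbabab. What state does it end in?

s1

s3 --a--> s1
s1 --b--> s1
s1 --a--> s3
s3 --b--> s3
s3 --a--> s1
s1 --b--> s1
s1 --b--> s1
s1 --a--> s3
s3 --b--> s3
s3 --a--> s1
s1 --b--> s1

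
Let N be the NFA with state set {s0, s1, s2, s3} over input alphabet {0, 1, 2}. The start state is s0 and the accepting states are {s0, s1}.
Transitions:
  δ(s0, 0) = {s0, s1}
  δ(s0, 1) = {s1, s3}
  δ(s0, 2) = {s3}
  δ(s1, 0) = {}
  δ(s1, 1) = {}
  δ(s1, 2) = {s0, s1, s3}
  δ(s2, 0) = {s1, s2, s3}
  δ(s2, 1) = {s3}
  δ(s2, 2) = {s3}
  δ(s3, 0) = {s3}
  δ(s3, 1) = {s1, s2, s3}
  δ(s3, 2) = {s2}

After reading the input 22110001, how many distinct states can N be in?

Start: {s0}
read 2: {s3}
read 2: {s2}
read 1: {s3}
read 1: {s1, s2, s3}
read 0: {s1, s2, s3}
read 0: {s1, s2, s3}
read 0: {s1, s2, s3}
read 1: {s1, s2, s3}
Final reachable set {s1, s2, s3} has 3 states.

3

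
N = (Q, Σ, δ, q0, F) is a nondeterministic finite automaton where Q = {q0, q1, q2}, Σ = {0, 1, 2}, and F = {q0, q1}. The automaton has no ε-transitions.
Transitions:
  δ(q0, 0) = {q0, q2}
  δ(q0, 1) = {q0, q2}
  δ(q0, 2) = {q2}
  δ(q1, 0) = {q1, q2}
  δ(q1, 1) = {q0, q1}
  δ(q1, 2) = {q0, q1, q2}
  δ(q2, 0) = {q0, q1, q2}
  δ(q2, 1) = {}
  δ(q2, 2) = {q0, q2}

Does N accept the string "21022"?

rejected

Start: {q0}
read 2: {q2}
read 1: {}
The reachable set is empty and stays empty for the remaining 3 symbols.
Reachable ∩ accepting = {} — empty.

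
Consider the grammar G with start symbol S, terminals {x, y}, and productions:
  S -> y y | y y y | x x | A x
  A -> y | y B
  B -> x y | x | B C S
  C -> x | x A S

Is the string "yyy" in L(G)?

S ⇒ yyy

yes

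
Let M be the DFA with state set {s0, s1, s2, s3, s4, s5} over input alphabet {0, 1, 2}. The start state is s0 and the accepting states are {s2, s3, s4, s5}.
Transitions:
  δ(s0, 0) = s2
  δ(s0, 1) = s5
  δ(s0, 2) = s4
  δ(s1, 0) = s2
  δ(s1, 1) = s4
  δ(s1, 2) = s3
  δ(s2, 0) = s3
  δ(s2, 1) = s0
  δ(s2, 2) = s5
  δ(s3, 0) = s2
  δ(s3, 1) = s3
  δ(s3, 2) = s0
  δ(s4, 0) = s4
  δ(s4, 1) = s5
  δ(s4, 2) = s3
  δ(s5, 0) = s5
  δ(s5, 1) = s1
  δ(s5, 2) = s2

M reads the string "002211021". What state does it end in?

s0 --0--> s2
s2 --0--> s3
s3 --2--> s0
s0 --2--> s4
s4 --1--> s5
s5 --1--> s1
s1 --0--> s2
s2 --2--> s5
s5 --1--> s1

s1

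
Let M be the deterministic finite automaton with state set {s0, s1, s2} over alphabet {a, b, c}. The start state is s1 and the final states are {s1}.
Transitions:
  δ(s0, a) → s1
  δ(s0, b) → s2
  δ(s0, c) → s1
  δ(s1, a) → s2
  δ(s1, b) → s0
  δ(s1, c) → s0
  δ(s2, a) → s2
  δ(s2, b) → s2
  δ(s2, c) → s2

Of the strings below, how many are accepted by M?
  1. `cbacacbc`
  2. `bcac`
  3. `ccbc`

1

`cbacacbc`: rejected
`bcac`: rejected
`ccbc`: accepted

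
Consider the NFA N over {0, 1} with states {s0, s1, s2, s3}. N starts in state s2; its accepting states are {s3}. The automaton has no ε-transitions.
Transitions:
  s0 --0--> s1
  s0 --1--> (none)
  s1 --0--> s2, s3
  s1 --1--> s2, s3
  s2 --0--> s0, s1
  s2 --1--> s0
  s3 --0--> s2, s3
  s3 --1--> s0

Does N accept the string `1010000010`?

Start: {s2}
read 1: {s0}
read 0: {s1}
read 1: {s2, s3}
read 0: {s0, s1, s2, s3}
read 0: {s0, s1, s2, s3}
read 0: {s0, s1, s2, s3}
read 0: {s0, s1, s2, s3}
read 0: {s0, s1, s2, s3}
read 1: {s0, s2, s3}
read 0: {s0, s1, s2, s3}
Reachable ∩ accepting = {s3} — nonempty.

accepted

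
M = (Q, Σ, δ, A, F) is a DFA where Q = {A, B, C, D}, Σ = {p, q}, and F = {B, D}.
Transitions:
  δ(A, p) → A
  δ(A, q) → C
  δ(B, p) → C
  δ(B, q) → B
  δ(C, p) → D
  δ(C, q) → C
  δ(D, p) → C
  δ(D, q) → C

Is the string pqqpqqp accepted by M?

accepted

A --p--> A
A --q--> C
C --q--> C
C --p--> D
D --q--> C
C --q--> C
C --p--> D
End in state D, which is an accepting state.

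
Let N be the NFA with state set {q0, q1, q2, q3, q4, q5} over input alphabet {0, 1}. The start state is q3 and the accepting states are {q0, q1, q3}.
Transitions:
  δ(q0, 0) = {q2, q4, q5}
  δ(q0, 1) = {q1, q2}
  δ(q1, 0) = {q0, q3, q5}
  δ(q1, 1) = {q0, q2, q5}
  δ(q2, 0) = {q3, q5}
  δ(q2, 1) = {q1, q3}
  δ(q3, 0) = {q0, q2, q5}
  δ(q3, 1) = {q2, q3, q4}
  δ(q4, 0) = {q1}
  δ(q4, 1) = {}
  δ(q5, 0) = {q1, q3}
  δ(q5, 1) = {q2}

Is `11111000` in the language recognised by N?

accepted

Start: {q3}
read 1: {q2, q3, q4}
read 1: {q1, q2, q3, q4}
read 1: {q0, q1, q2, q3, q4, q5}
read 1: {q0, q1, q2, q3, q4, q5}
read 1: {q0, q1, q2, q3, q4, q5}
read 0: {q0, q1, q2, q3, q4, q5}
read 0: {q0, q1, q2, q3, q4, q5}
read 0: {q0, q1, q2, q3, q4, q5}
Reachable ∩ accepting = {q0, q1, q3} — nonempty.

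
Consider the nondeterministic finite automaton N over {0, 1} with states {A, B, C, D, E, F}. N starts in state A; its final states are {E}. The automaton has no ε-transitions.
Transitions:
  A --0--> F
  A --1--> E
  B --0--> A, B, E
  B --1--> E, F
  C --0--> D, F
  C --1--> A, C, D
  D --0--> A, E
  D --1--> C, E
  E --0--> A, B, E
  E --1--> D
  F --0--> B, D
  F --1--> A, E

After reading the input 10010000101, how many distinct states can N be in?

5

Start: {A}
read 1: {E}
read 0: {A, B, E}
read 0: {A, B, E, F}
read 1: {A, D, E, F}
read 0: {A, B, D, E, F}
read 0: {A, B, D, E, F}
read 0: {A, B, D, E, F}
read 0: {A, B, D, E, F}
read 1: {A, C, D, E, F}
read 0: {A, B, D, E, F}
read 1: {A, C, D, E, F}
Final reachable set {A, C, D, E, F} has 5 states.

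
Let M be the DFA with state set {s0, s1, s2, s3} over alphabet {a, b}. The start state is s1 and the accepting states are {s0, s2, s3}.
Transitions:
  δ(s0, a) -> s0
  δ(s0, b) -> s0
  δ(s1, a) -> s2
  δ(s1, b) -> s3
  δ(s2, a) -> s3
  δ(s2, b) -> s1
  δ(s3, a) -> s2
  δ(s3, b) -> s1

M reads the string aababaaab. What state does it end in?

s1

s1 --a--> s2
s2 --a--> s3
s3 --b--> s1
s1 --a--> s2
s2 --b--> s1
s1 --a--> s2
s2 --a--> s3
s3 --a--> s2
s2 --b--> s1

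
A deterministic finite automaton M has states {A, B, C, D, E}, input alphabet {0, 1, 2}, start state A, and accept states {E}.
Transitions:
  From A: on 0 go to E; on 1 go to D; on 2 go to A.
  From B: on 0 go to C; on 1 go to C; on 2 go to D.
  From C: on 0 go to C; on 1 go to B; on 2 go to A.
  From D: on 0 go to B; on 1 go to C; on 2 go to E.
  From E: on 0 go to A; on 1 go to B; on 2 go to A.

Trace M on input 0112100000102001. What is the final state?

D

A --0--> E
E --1--> B
B --1--> C
C --2--> A
A --1--> D
D --0--> B
B --0--> C
C --0--> C
C --0--> C
C --0--> C
C --1--> B
B --0--> C
C --2--> A
A --0--> E
E --0--> A
A --1--> D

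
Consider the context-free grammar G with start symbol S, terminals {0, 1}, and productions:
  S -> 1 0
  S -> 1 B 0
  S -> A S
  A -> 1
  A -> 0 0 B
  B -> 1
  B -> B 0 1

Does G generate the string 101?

no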